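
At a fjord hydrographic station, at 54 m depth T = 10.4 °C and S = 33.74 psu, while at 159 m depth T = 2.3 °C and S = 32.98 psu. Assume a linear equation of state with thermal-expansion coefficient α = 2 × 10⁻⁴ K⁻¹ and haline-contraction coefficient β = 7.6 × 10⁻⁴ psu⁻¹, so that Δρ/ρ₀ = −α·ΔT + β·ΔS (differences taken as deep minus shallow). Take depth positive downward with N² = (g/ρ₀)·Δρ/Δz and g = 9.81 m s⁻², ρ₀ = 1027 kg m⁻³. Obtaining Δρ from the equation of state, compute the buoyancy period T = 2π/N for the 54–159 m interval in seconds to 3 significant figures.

637 s

ΔT = -8.1 K, ΔS = -0.76 psu (deep − shallow).
Δρ/ρ₀ = −αΔT + βΔS = 1.62 × 10⁻³ − 5.776 × 10⁻⁴ = 1.0424 × 10⁻³, so Δρ ≈ 1.071 kg m⁻³.
N² = (g/ρ₀)·Δρ/Δz = g·(Δρ/ρ₀)/Δz = 9.81 × 1.0424 × 10⁻³ / 105 = 9.7390 × 10⁻⁵ s⁻².
N = √(9.7390 × 10⁻⁵) = 9.8686 × 10⁻³ rad s⁻¹ → T = 2π/N = 636.68 s ≈ 637 s.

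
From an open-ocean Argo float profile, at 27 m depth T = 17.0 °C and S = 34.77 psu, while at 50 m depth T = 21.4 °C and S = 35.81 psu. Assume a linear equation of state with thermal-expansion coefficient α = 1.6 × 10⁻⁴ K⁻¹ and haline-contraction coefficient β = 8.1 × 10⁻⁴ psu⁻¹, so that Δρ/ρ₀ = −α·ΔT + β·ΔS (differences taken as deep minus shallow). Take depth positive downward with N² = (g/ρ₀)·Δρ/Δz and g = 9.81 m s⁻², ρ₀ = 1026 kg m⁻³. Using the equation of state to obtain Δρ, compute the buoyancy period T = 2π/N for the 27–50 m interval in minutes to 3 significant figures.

ΔT = +4.4 K, ΔS = +1.04 psu (deep − shallow).
Δρ/ρ₀ = −αΔT + βΔS = -7.04 × 10⁻⁴ + 8.424 × 10⁻⁴ = 1.384 × 10⁻⁴, so Δρ ≈ 0.1420 kg m⁻³.
N² = (g/ρ₀)·Δρ/Δz = g·(Δρ/ρ₀)/Δz = 9.81 × 1.384 × 10⁻⁴ / 23 = 5.9031 × 10⁻⁵ s⁻².
N = √(5.9031 × 10⁻⁵) = 7.6832 × 10⁻³ rad s⁻¹ → T = 2π/N = 817.78 s = 13.630 min ≈ 13.6 min.

13.6 min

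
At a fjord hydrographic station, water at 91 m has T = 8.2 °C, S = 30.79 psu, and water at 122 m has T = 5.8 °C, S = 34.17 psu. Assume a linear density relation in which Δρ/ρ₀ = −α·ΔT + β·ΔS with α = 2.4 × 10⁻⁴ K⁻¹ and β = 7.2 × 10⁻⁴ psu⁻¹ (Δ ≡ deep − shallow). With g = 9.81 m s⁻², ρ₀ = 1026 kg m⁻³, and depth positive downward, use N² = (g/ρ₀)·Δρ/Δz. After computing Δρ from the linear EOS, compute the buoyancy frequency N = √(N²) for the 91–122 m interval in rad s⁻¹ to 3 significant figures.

0.0309 rad s⁻¹

ΔT = -2.4 K, ΔS = +3.38 psu (deep − shallow).
Δρ/ρ₀ = −αΔT + βΔS = 5.76 × 10⁻⁴ + 2.4336 × 10⁻³ = 3.0096 × 10⁻³, so Δρ ≈ 3.088 kg m⁻³.
N² = (g/ρ₀)·Δρ/Δz = g·(Δρ/ρ₀)/Δz = 9.81 × 3.0096 × 10⁻³ / 31 = 9.5239 × 10⁻⁴ s⁻².
N = √(9.5239 × 10⁻⁴) = 0.030861 rad s⁻¹ ≈ 0.0309 rad s⁻¹.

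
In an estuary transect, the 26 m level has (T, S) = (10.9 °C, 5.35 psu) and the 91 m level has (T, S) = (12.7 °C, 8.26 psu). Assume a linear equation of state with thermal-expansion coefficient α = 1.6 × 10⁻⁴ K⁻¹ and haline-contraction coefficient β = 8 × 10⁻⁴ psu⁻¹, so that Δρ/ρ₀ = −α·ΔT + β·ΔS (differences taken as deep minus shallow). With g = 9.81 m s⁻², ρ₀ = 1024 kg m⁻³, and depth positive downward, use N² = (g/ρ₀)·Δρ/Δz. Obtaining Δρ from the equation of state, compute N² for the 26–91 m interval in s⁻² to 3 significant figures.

3.08 × 10⁻⁴ s⁻²

ΔT = +1.8 K, ΔS = +2.91 psu (deep − shallow).
Δρ/ρ₀ = −αΔT + βΔS = -2.88 × 10⁻⁴ + 2.328 × 10⁻³ = 2.04 × 10⁻³, so Δρ ≈ 2.089 kg m⁻³.
N² = (g/ρ₀)·Δρ/Δz = g·(Δρ/ρ₀)/Δz = 9.81 × 2.04 × 10⁻³ / 65 = 3.0788 × 10⁻⁴ s⁻² ≈ 3.08 × 10⁻⁴ s⁻².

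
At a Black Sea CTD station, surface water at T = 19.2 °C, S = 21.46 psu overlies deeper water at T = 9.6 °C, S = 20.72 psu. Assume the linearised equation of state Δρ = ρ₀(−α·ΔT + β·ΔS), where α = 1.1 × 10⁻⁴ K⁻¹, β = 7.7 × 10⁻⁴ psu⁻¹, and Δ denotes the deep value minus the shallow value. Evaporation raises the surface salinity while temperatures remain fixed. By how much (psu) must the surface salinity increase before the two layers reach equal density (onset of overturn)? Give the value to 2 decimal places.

0.63 psu

Neutral buoyancy requires −α(T_deep − T_surf) + β(S_deep − S_surf′) = 0.
S_surf′ = S_deep − (α/β)·ΔT = 20.72 − (1.1 × 10⁻⁴/7.7 × 10⁻⁴)·(-9.6) = 22.0914 psu.
Increase required: 22.0914 − 21.46 = 0.6314 psu.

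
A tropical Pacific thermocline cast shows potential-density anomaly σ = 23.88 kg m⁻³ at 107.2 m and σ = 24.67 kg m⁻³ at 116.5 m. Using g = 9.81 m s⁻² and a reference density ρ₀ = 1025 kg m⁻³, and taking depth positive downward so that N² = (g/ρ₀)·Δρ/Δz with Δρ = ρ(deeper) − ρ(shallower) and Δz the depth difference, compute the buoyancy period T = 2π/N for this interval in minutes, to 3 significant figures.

3.67 min

Δρ = 1024.67 − 1023.88 = 0.79 kg m⁻³ over Δz = 116.5 − 107.2 = 9.3 m.
N² = (9.81/1025) × (0.79/9.3) = 8.1300 × 10⁻⁴ s⁻².
N = √(8.1300 × 10⁻⁴) = 0.028513 rad s⁻¹, so T = 2π/N = 220.36 s = 3.6727 min ≈ 3.67 min.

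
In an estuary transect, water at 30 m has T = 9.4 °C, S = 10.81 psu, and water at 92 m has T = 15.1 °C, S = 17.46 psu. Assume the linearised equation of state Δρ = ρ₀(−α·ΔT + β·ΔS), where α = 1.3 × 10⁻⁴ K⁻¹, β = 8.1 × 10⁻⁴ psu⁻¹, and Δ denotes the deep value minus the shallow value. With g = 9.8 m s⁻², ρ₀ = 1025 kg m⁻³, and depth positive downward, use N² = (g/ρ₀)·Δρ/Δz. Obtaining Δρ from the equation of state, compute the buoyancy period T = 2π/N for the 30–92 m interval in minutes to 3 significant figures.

3.86 min

ΔT = +5.7 K, ΔS = +6.65 psu (deep − shallow).
Δρ/ρ₀ = −αΔT + βΔS = -7.41 × 10⁻⁴ + 5.3865 × 10⁻³ = 4.6455 × 10⁻³, so Δρ ≈ 4.762 kg m⁻³.
N² = (g/ρ₀)·Δρ/Δz = g·(Δρ/ρ₀)/Δz = 9.8 × 4.6455 × 10⁻³ / 62 = 7.3429 × 10⁻⁴ s⁻².
N = √(7.3429 × 10⁻⁴) = 0.027098 rad s⁻¹ → T = 2π/N = 231.87 s = 3.8645 min ≈ 3.86 min.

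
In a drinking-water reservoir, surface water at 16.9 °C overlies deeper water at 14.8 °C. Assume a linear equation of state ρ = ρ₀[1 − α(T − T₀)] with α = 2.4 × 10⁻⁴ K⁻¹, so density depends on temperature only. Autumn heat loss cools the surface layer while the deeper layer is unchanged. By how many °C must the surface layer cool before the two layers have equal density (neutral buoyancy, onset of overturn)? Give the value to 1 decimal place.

With temperature the only control, equal density requires T_surf′ = T_deep.
T_surf′ = 14.8 °C.
Cooling required: 16.9 − 14.8 = 2.1 °C.

2.1 °C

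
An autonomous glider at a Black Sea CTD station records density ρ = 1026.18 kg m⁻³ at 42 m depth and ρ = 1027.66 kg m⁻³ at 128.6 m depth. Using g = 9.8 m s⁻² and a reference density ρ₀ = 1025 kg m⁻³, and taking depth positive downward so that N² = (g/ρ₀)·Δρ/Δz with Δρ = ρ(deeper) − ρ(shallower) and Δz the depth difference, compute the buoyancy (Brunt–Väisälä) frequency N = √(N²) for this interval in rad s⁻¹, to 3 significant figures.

Δρ = 1027.66 − 1026.18 = 1.48 kg m⁻³ over Δz = 128.6 − 42 = 86.6 m.
N² = (9.8/1025) × (1.48/86.6) = 1.6340 × 10⁻⁴ s⁻².
N = √(1.6340 × 10⁻⁴) = 0.012783 rad s⁻¹ ≈ 0.0128 rad s⁻¹.

0.0128 rad s⁻¹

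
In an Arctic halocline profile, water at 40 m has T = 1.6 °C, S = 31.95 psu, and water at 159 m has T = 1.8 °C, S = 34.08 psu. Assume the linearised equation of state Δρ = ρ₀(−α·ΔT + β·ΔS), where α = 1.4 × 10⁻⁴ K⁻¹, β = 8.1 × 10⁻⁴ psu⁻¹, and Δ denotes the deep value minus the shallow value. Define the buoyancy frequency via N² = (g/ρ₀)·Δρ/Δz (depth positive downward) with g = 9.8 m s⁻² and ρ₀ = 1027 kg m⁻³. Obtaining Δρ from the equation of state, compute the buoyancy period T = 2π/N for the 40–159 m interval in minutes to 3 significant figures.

8.86 min

ΔT = +0.2 K, ΔS = +2.13 psu (deep − shallow).
Δρ/ρ₀ = −αΔT + βΔS = -2.80 × 10⁻⁵ + 1.7253 × 10⁻³ = 1.6973 × 10⁻³, so Δρ ≈ 1.743 kg m⁻³.
N² = (g/ρ₀)·Δρ/Δz = g·(Δρ/ρ₀)/Δz = 9.8 × 1.6973 × 10⁻³ / 119 = 1.3978 × 10⁻⁴ s⁻².
N = √(1.3978 × 10⁻⁴) = 0.011823 rad s⁻¹ → T = 2π/N = 531.44 s = 8.8573 min ≈ 8.86 min.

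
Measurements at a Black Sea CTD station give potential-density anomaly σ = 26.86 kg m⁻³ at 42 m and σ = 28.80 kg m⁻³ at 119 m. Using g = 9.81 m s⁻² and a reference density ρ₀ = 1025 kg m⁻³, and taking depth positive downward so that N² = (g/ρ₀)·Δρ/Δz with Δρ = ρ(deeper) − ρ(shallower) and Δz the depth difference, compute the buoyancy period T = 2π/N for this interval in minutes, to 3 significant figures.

Δρ = 1028.80 − 1026.86 = 1.94 kg m⁻³ over Δz = 119 − 42 = 77 m.
N² = (9.81/1025) × (1.94/77) = 2.4113 × 10⁻⁴ s⁻².
N = √(2.4113 × 10⁻⁴) = 0.015528 rad s⁻¹, so T = 2π/N = 404.64 s = 6.7440 min ≈ 6.74 min.

6.74 min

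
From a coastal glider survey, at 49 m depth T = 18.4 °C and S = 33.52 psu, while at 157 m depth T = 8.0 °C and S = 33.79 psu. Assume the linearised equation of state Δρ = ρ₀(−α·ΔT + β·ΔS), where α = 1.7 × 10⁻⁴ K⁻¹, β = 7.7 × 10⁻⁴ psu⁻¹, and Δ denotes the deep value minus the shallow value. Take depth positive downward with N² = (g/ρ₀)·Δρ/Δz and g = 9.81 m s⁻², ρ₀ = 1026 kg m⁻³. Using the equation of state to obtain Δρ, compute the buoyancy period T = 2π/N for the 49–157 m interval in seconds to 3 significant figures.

469 s

ΔT = -10.4 K, ΔS = +0.27 psu (deep − shallow).
Δρ/ρ₀ = −αΔT + βΔS = 1.768 × 10⁻³ + 2.079 × 10⁻⁴ = 1.9759 × 10⁻³, so Δρ ≈ 2.027 kg m⁻³.
N² = (g/ρ₀)·Δρ/Δz = g·(Δρ/ρ₀)/Δz = 9.81 × 1.9759 × 10⁻³ / 108 = 1.7948 × 10⁻⁴ s⁻².
N = √(1.7948 × 10⁻⁴) = 0.013397 rad s⁻¹ → T = 2π/N = 469.00 s ≈ 469 s.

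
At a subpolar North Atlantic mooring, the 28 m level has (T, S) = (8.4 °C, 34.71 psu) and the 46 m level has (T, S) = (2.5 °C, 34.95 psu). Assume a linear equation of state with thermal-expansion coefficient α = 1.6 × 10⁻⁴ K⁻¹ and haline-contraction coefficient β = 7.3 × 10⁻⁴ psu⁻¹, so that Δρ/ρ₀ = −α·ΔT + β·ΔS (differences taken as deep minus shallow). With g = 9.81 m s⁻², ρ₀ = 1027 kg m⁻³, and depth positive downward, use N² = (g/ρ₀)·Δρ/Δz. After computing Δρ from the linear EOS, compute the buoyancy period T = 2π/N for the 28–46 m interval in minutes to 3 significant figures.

ΔT = -5.9 K, ΔS = +0.24 psu (deep − shallow).
Δρ/ρ₀ = −αΔT + βΔS = 9.44 × 10⁻⁴ + 1.752 × 10⁻⁴ = 1.1192 × 10⁻³, so Δρ ≈ 1.149 kg m⁻³.
N² = (g/ρ₀)·Δρ/Δz = g·(Δρ/ρ₀)/Δz = 9.81 × 1.1192 × 10⁻³ / 18 = 6.0996 × 10⁻⁴ s⁻².
N = √(6.0996 × 10⁻⁴) = 0.024697 rad s⁻¹ → T = 2π/N = 254.41 s = 4.2402 min ≈ 4.24 min.

4.24 min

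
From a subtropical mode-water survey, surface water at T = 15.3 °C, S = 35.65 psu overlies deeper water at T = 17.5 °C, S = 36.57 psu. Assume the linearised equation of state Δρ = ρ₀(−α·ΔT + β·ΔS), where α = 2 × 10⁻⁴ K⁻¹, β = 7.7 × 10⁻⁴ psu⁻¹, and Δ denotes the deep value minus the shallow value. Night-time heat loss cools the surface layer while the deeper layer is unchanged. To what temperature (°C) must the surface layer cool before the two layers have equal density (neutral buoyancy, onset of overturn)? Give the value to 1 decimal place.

14.0 °C

Neutral buoyancy requires Δρ = 0, i.e. −α(T_deep − T_surf′) + β(S_deep − S_surf) = 0.
T_surf′ = T_deep − (β/α)·ΔS = 17.5 − (7.7 × 10⁻⁴/2 × 10⁻⁴)·(+0.92) = 13.958 °C.
Cooling required: 15.3 − (13.958) = 1.342 °C.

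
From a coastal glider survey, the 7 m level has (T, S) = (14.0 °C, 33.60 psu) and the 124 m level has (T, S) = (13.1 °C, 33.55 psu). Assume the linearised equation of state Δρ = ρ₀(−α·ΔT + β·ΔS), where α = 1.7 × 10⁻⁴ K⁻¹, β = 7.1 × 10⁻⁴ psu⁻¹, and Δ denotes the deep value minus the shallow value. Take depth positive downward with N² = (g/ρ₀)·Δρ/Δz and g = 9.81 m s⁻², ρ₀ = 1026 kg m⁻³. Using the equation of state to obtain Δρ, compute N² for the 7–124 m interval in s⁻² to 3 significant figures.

ΔT = -0.9 K, ΔS = -0.05 psu (deep − shallow).
Δρ/ρ₀ = −αΔT + βΔS = 1.53 × 10⁻⁴ − 3.55 × 10⁻⁵ = 1.175 × 10⁻⁴, so Δρ ≈ 0.1206 kg m⁻³.
N² = (g/ρ₀)·Δρ/Δz = g·(Δρ/ρ₀)/Δz = 9.81 × 1.175 × 10⁻⁴ / 117 = 9.8519 × 10⁻⁶ s⁻² ≈ 9.85 × 10⁻⁶ s⁻².

9.85 × 10⁻⁶ s⁻²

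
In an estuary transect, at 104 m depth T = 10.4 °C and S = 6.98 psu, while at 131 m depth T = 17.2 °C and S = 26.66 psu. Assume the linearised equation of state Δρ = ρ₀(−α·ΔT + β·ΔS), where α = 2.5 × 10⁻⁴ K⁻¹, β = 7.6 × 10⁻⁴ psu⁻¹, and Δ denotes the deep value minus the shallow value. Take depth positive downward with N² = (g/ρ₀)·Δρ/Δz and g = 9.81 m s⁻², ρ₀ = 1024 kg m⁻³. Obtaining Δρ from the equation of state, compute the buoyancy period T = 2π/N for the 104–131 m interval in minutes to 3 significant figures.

1.51 min

ΔT = +6.8 K, ΔS = +19.68 psu (deep − shallow).
Δρ/ρ₀ = −αΔT + βΔS = -1.70 × 10⁻³ + 0.0149568 = 0.0132568, so Δρ ≈ 13.57 kg m⁻³.
N² = (g/ρ₀)·Δρ/Δz = g·(Δρ/ρ₀)/Δz = 9.81 × 0.0132568 / 27 = 4.8166 × 10⁻³ s⁻².
N = √(4.8166 × 10⁻³) = 0.069402 rad s⁻¹ → T = 2π/N = 90.533 s = 1.5089 min ≈ 1.51 min.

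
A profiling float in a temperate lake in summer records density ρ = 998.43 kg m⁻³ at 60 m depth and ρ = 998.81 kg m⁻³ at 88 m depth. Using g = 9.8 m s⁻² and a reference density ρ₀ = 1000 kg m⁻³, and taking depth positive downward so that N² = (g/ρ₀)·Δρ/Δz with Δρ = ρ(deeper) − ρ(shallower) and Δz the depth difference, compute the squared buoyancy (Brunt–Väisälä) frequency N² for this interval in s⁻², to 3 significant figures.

Δρ = 998.81 − 998.43 = 0.38 kg m⁻³ over Δz = 88 − 60 = 28 m.
N² = (9.8/1000) × (0.38/28) = 1.3300 × 10⁻⁴ s⁻² ≈ 1.33 × 10⁻⁴ s⁻².

1.33 × 10⁻⁴ s⁻²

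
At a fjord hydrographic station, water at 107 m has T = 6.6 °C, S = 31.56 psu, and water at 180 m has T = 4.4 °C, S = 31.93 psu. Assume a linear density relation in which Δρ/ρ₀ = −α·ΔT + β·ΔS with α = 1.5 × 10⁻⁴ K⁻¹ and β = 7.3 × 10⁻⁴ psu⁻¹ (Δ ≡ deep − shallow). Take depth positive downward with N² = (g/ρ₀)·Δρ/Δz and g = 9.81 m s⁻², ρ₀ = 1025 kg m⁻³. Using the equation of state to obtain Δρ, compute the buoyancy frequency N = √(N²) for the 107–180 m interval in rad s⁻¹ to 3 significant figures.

ΔT = -2.2 K, ΔS = +0.37 psu (deep − shallow).
Δρ/ρ₀ = −αΔT + βΔS = 3.30 × 10⁻⁴ + 2.701 × 10⁻⁴ = 6.001 × 10⁻⁴, so Δρ ≈ 0.6151 kg m⁻³.
N² = (g/ρ₀)·Δρ/Δz = g·(Δρ/ρ₀)/Δz = 9.81 × 6.001 × 10⁻⁴ / 73 = 8.0644 × 10⁻⁵ s⁻².
N = √(8.0644 × 10⁻⁵) = 8.9802 × 10⁻³ rad s⁻¹ ≈ 8.98 × 10⁻³ rad s⁻¹.

8.98 × 10⁻³ rad s⁻¹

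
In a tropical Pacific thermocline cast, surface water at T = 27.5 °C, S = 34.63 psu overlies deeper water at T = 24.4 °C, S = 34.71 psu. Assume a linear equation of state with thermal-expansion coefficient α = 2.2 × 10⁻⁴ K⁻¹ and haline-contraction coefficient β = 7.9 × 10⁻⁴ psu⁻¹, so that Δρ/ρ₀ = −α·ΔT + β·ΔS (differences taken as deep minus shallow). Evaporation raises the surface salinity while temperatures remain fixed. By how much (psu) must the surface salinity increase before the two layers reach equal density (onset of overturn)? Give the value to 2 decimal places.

0.94 psu

Neutral buoyancy requires −α(T_deep − T_surf) + β(S_deep − S_surf′) = 0.
S_surf′ = S_deep − (α/β)·ΔT = 34.71 − (2.2 × 10⁻⁴/7.9 × 10⁻⁴)·(-3.1) = 35.5733 psu.
Increase required: 35.5733 − 34.63 = 0.9433 psu.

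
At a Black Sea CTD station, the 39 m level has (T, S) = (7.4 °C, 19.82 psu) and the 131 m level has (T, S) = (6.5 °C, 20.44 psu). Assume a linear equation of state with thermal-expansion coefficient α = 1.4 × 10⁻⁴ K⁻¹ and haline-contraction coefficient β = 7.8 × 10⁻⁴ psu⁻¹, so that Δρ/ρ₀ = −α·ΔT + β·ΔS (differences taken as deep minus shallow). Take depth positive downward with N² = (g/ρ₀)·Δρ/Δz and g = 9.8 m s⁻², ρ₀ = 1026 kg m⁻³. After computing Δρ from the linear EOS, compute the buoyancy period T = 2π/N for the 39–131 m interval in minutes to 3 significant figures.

13.0 min

ΔT = -0.9 K, ΔS = +0.62 psu (deep − shallow).
Δρ/ρ₀ = −αΔT + βΔS = 1.26 × 10⁻⁴ + 4.836 × 10⁻⁴ = 6.096 × 10⁻⁴, so Δρ ≈ 0.6254 kg m⁻³.
N² = (g/ρ₀)·Δρ/Δz = g·(Δρ/ρ₀)/Δz = 9.8 × 6.096 × 10⁻⁴ / 92 = 6.4936 × 10⁻⁵ s⁻².
N = √(6.4936 × 10⁻⁵) = 8.0583 × 10⁻³ rad s⁻¹ → T = 2π/N = 779.72 s = 12.995 min ≈ 13.0 min.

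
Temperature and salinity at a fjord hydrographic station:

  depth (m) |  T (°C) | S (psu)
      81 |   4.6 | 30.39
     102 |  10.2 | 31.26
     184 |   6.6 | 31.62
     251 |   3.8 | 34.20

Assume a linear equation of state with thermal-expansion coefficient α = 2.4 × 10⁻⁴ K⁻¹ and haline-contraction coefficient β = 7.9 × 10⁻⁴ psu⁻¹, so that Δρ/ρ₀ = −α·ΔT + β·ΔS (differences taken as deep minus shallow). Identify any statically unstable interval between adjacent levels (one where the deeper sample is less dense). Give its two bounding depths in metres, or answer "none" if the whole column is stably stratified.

Evaluate Δρ/ρ₀ = −αΔT + βΔS across each adjacent pair:
  81–102 m: −αΔT+βΔS = −(2.4 × 10⁻⁴)(+5.6)+(7.9 × 10⁻⁴)(+0.87) = -6.6 × 10⁻⁴ → UNSTABLE
  102–184 m: −αΔT+βΔS = −(2.4 × 10⁻⁴)(-3.6)+(7.9 × 10⁻⁴)(+0.36) = 1.1 × 10⁻³ → stable
  184–251 m: −αΔT+βΔS = −(2.4 × 10⁻⁴)(-2.8)+(7.9 × 10⁻⁴)(+2.58) = 2.7 × 10⁻³ → stable
The 81–102 m interval has Δρ < 0: lighter water underlies denser water.

81–102 m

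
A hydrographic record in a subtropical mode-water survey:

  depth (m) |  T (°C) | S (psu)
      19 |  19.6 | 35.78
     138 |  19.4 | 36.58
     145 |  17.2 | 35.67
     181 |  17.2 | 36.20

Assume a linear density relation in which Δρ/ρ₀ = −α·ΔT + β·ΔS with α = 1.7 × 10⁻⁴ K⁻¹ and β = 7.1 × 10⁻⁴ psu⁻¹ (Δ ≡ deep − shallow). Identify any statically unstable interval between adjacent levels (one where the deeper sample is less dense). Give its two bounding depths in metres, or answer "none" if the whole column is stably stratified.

Evaluate Δρ/ρ₀ = −αΔT + βΔS across each adjacent pair:
  19–138 m: −αΔT+βΔS = −(1.7 × 10⁻⁴)(-0.2)+(7.1 × 10⁻⁴)(+0.80) = 6.0 × 10⁻⁴ → stable
  138–145 m: −αΔT+βΔS = −(1.7 × 10⁻⁴)(-2.2)+(7.1 × 10⁻⁴)(-0.91) = -2.7 × 10⁻⁴ → UNSTABLE
  145–181 m: −αΔT+βΔS = −(1.7 × 10⁻⁴)(+0.0)+(7.1 × 10⁻⁴)(+0.53) = 3.8 × 10⁻⁴ → stable
The 138–145 m interval has Δρ < 0: lighter water underlies denser water.

138–145 m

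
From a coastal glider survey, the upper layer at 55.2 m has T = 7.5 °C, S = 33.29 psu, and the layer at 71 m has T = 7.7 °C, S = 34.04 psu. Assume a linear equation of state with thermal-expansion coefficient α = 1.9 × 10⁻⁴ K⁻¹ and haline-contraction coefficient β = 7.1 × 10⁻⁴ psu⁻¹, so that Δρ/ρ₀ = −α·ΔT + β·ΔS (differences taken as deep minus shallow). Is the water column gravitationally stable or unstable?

ΔT = 7.7 − 7.5 = +0.2 K and ΔS = 34.04 − 33.29 = +0.75 psu (deep − shallow).
−αΔT = -3.80 × 10⁻⁵; βΔS = 5.325 × 10⁻⁴; sum Δρ/ρ₀ = 4.945 × 10⁻⁴.
Δρ/ρ₀ > 0, so Δρ > 0: deeper water is denser → statically stable.

stable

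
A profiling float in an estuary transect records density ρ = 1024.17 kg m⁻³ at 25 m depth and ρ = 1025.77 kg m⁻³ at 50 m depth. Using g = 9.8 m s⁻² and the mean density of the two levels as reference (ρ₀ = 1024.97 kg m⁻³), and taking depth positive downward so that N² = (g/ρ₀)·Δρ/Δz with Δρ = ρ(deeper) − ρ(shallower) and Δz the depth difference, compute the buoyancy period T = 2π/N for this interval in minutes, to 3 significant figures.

4.23 min

Δρ = 1025.77 − 1024.17 = 1.60 kg m⁻³ over Δz = 50 − 25 = 25 m.
N² = (9.8/1024.97) × (1.60/25) = 6.1192 × 10⁻⁴ s⁻².
N = √(6.1192 × 10⁻⁴) = 0.024737 rad s⁻¹, so T = 2π/N = 254.00 s = 4.2333 min ≈ 4.23 min.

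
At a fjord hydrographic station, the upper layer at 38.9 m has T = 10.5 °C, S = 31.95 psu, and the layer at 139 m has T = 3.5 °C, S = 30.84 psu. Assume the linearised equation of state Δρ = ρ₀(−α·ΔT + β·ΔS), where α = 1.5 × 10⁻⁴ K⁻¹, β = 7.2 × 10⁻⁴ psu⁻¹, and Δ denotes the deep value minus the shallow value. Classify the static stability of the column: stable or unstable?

ΔT = 3.5 − 10.5 = -7.0 K and ΔS = 30.84 − 31.95 = -1.11 psu (deep − shallow).
−αΔT = 1.05 × 10⁻³; βΔS = -7.992 × 10⁻⁴; sum Δρ/ρ₀ = 2.508 × 10⁻⁴.
Δρ/ρ₀ > 0, so Δρ > 0: deeper water is denser → statically stable.

stable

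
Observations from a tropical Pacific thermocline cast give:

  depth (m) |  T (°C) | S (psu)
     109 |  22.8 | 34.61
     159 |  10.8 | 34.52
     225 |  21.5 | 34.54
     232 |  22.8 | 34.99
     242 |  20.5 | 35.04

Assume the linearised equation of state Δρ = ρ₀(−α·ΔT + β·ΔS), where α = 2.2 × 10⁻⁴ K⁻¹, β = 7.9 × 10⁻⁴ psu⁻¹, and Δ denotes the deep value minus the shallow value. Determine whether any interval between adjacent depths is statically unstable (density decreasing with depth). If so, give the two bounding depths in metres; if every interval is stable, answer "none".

159–225 m

Evaluate Δρ/ρ₀ = −αΔT + βΔS across each adjacent pair:
  109–159 m: −αΔT+βΔS = −(2.2 × 10⁻⁴)(-12.0)+(7.9 × 10⁻⁴)(-0.09) = 2.6 × 10⁻³ → stable
  159–225 m: −αΔT+βΔS = −(2.2 × 10⁻⁴)(+10.7)+(7.9 × 10⁻⁴)(+0.02) = -2.3 × 10⁻³ → UNSTABLE
  225–232 m: −αΔT+βΔS = −(2.2 × 10⁻⁴)(+1.3)+(7.9 × 10⁻⁴)(+0.45) = 7.0 × 10⁻⁵ → stable
  232–242 m: −αΔT+βΔS = −(2.2 × 10⁻⁴)(-2.3)+(7.9 × 10⁻⁴)(+0.05) = 5.5 × 10⁻⁴ → stable
The 159–225 m interval has Δρ < 0: lighter water underlies denser water.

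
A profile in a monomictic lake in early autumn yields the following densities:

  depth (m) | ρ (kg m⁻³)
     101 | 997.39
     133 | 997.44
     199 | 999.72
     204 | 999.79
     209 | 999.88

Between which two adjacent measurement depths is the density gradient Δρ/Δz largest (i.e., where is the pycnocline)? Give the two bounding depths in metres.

Compute the density gradient over each adjacent pair:
  101–133 m: Δρ/Δz = 0.05/32 = 1.6 × 10⁻³ kg m⁻⁴
  133–199 m: Δρ/Δz = 2.28/66 = 0.035 kg m⁻⁴
  199–204 m: Δρ/Δz = 0.07/5 = 0.014 kg m⁻⁴
  204–209 m: Δρ/Δz = 0.09/5 = 0.018 kg m⁻⁴
The largest gradient is in the 133–199 m interval — the pycnocline.

133–199 m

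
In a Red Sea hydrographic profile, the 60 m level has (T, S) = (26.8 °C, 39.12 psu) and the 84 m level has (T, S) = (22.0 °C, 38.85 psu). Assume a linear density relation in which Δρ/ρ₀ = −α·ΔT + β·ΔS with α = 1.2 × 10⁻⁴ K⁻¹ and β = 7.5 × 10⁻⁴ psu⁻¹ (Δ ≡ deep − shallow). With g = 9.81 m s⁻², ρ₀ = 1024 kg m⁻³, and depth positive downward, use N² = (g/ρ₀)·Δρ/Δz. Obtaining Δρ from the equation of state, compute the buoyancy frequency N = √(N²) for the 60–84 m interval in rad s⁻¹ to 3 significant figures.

ΔT = -4.8 K, ΔS = -0.27 psu (deep − shallow).
Δρ/ρ₀ = −αΔT + βΔS = 5.76 × 10⁻⁴ − 2.025 × 10⁻⁴ = 3.735 × 10⁻⁴, so Δρ ≈ 0.3825 kg m⁻³.
N² = (g/ρ₀)·Δρ/Δz = g·(Δρ/ρ₀)/Δz = 9.81 × 3.735 × 10⁻⁴ / 24 = 1.5267 × 10⁻⁴ s⁻².
N = √(1.5267 × 10⁻⁴) = 0.012356 rad s⁻¹ ≈ 0.0124 rad s⁻¹.

0.0124 rad s⁻¹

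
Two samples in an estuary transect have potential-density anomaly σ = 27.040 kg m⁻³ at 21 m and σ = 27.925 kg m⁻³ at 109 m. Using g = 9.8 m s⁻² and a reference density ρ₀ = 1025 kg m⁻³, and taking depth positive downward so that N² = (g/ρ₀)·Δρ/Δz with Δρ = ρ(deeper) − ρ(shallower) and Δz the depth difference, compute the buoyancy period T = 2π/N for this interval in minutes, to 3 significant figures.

10.7 min

Δρ = 1027.925 − 1027.040 = 0.885 kg m⁻³ over Δz = 109 − 21 = 88 m.
N² = (9.8/1025) × (0.885/88) = 9.6153 × 10⁻⁵ s⁻².
N = √(9.6153 × 10⁻⁵) = 9.8058 × 10⁻³ rad s⁻¹, so T = 2π/N = 640.76 s = 10.679 min ≈ 10.7 min.
Since Δρ > 0 the layer is stably stratified.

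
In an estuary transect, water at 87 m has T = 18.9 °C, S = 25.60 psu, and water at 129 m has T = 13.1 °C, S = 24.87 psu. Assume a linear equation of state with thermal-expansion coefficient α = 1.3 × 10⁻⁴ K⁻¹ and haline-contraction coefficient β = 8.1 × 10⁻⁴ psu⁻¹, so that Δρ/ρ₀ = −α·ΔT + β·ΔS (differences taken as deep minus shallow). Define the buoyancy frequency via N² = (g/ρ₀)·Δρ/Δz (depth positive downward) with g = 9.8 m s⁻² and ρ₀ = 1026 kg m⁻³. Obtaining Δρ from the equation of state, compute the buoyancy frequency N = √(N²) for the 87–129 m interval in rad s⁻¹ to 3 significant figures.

ΔT = -5.8 K, ΔS = -0.73 psu (deep − shallow).
Δρ/ρ₀ = −αΔT + βΔS = 7.54 × 10⁻⁴ − 5.913 × 10⁻⁴ = 1.627 × 10⁻⁴, so Δρ ≈ 0.1669 kg m⁻³.
N² = (g/ρ₀)·Δρ/Δz = g·(Δρ/ρ₀)/Δz = 9.8 × 1.627 × 10⁻⁴ / 42 = 3.7963 × 10⁻⁵ s⁻².
N = √(3.7963 × 10⁻⁵) = 6.1614 × 10⁻³ rad s⁻¹ ≈ 6.16 × 10⁻³ rad s⁻¹.

6.16 × 10⁻³ rad s⁻¹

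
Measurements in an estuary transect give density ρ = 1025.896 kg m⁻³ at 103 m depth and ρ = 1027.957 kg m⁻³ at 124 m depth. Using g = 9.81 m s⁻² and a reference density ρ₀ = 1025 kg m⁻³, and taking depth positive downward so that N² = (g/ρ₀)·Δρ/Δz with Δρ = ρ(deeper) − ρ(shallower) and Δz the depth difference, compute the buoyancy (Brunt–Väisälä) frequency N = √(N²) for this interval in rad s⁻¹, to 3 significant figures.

0.0306 rad s⁻¹

Δρ = 1027.957 − 1025.896 = 2.061 kg m⁻³ over Δz = 124 − 103 = 21 m.
N² = (9.81/1025) × (2.061/21) = 9.3930 × 10⁻⁴ s⁻².
N = √(9.3930 × 10⁻⁴) = 0.030648 rad s⁻¹ ≈ 0.0306 rad s⁻¹.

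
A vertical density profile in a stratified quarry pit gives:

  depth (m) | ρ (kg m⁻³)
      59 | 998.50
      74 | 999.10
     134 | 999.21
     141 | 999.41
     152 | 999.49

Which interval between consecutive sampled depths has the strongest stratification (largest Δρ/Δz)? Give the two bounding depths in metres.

Compute the density gradient over each adjacent pair:
  59–74 m: Δρ/Δz = 0.60/15 = 0.040 kg m⁻⁴
  74–134 m: Δρ/Δz = 0.11/60 = 1.8 × 10⁻³ kg m⁻⁴
  134–141 m: Δρ/Δz = 0.20/7 = 0.029 kg m⁻⁴
  141–152 m: Δρ/Δz = 0.08/11 = 7.3 × 10⁻³ kg m⁻⁴
The largest gradient is in the 59–74 m interval — the pycnocline.

59–74 m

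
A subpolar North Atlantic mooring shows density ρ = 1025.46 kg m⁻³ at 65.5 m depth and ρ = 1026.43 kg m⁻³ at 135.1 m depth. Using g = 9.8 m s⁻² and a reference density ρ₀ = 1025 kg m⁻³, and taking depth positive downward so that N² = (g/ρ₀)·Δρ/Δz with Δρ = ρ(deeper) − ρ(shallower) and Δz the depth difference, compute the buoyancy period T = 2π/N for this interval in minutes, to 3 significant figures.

9.07 min

Δρ = 1026.43 − 1025.46 = 0.97 kg m⁻³ over Δz = 135.1 − 65.5 = 69.6 m.
N² = (9.8/1025) × (0.97/69.6) = 1.3325 × 10⁻⁴ s⁻².
N = √(1.3325 × 10⁻⁴) = 0.011543 rad s⁻¹, so T = 2π/N = 544.33 s = 9.0722 min ≈ 9.07 min.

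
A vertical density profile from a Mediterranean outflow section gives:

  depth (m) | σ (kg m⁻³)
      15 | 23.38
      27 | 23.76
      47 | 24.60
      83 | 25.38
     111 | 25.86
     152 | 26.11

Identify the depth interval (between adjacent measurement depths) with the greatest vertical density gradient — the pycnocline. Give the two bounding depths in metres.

Compute the density gradient over each adjacent pair:
  15–27 m: Δρ/Δz = 0.38/12 = 0.032 kg m⁻⁴
  27–47 m: Δρ/Δz = 0.84/20 = 0.042 kg m⁻⁴
  47–83 m: Δρ/Δz = 0.78/36 = 0.022 kg m⁻⁴
  83–111 m: Δρ/Δz = 0.48/28 = 0.017 kg m⁻⁴
  111–152 m: Δρ/Δz = 0.25/41 = 6.1 × 10⁻³ kg m⁻⁴
The largest gradient is in the 27–47 m interval — the pycnocline.

27–47 m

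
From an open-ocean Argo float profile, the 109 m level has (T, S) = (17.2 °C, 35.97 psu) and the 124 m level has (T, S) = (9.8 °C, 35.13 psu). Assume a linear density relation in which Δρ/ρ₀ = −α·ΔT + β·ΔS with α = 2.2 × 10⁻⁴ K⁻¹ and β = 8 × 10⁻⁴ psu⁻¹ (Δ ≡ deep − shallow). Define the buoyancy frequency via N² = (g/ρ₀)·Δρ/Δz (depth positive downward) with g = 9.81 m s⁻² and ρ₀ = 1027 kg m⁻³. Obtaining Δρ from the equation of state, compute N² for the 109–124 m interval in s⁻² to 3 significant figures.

ΔT = -7.4 K, ΔS = -0.84 psu (deep − shallow).
Δρ/ρ₀ = −αΔT + βΔS = 1.628 × 10⁻³ − 6.72 × 10⁻⁴ = 9.56 × 10⁻⁴, so Δρ ≈ 0.9818 kg m⁻³.
N² = (g/ρ₀)·Δρ/Δz = g·(Δρ/ρ₀)/Δz = 9.81 × 9.56 × 10⁻⁴ / 15 = 6.2522 × 10⁻⁴ s⁻² ≈ 6.25 × 10⁻⁴ s⁻².

6.25 × 10⁻⁴ s⁻²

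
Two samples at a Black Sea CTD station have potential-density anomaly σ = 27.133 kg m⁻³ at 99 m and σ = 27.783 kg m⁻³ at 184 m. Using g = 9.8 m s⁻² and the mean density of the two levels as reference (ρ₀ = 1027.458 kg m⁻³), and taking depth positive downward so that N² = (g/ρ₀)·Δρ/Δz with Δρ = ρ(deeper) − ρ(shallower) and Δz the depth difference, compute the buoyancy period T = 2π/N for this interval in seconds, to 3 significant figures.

736 s

Δρ = 1027.783 − 1027.133 = 0.650 kg m⁻³ over Δz = 184 − 99 = 85 m.
N² = (9.8/1027.458) × (0.650/85) = 7.2938 × 10⁻⁵ s⁻².
N = √(7.2938 × 10⁻⁵) = 8.5404 × 10⁻³ rad s⁻¹, so T = 2π/N = 735.70 s ≈ 736 s.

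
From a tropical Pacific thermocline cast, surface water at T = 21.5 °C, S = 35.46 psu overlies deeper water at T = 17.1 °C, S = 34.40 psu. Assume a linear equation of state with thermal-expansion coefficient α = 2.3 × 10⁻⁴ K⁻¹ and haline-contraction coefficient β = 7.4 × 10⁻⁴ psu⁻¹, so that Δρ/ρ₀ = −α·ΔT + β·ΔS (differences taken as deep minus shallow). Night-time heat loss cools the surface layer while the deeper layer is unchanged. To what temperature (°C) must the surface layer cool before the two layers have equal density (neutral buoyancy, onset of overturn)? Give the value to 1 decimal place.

Neutral buoyancy requires Δρ = 0, i.e. −α(T_deep − T_surf′) + β(S_deep − S_surf) = 0.
T_surf′ = T_deep − (β/α)·ΔS = 17.1 − (7.4 × 10⁻⁴/2.3 × 10⁻⁴)·(-1.06) = 20.510 °C.
Cooling required: 21.5 − (20.510) = 0.990 °C.

20.5 °C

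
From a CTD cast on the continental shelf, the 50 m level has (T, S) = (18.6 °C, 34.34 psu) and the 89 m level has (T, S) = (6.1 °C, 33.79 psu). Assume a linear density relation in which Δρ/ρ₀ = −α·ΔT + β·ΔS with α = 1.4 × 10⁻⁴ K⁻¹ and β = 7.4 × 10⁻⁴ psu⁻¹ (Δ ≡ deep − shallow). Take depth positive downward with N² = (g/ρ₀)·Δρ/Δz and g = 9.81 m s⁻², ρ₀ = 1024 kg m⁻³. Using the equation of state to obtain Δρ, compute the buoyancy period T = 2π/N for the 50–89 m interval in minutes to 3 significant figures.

5.70 min

ΔT = -12.5 K, ΔS = -0.55 psu (deep − shallow).
Δρ/ρ₀ = −αΔT + βΔS = 1.75 × 10⁻³ − 4.07 × 10⁻⁴ = 1.343 × 10⁻³, so Δρ ≈ 1.375 kg m⁻³.
N² = (g/ρ₀)·Δρ/Δz = g·(Δρ/ρ₀)/Δz = 9.81 × 1.343 × 10⁻³ / 39 = 3.3782 × 10⁻⁴ s⁻².
N = √(3.3782 × 10⁻⁴) = 0.018380 rad s⁻¹ → T = 2π/N = 341.85 s = 5.6975 min ≈ 5.70 min.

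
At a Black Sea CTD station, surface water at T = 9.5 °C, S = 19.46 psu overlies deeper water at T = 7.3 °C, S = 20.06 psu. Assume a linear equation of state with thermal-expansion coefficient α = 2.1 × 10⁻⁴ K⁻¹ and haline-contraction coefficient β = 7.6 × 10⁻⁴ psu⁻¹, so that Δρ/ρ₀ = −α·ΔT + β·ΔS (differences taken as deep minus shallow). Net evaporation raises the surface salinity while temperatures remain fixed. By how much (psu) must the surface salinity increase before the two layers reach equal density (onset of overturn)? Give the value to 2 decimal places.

1.21 psu

Neutral buoyancy requires −α(T_deep − T_surf) + β(S_deep − S_surf′) = 0.
S_surf′ = S_deep − (α/β)·ΔT = 20.06 − (2.1 × 10⁻⁴/7.6 × 10⁻⁴)·(-2.2) = 20.6679 psu.
Increase required: 20.6679 − 19.46 = 1.2079 psu.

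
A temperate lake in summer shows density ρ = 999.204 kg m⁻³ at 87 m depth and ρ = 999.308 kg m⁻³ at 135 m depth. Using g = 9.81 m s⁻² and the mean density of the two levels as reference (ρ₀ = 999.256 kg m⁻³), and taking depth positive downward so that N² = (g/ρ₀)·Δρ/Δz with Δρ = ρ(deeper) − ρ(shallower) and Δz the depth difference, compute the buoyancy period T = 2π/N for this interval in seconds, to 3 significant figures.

Δρ = 999.308 − 999.204 = 0.104 kg m⁻³ over Δz = 135 − 87 = 48 m.
N² = (9.81/999.256) × (0.104/48) = 2.1271 × 10⁻⁵ s⁻².
N = √(2.1271 × 10⁻⁵) = 4.6120 × 10⁻³ rad s⁻¹, so T = 2π/N = 1.3624 × 10³ s ≈ 1.36 × 10³ s.
Since Δρ > 0 the layer is stably stratified.

1.36 × 10³ s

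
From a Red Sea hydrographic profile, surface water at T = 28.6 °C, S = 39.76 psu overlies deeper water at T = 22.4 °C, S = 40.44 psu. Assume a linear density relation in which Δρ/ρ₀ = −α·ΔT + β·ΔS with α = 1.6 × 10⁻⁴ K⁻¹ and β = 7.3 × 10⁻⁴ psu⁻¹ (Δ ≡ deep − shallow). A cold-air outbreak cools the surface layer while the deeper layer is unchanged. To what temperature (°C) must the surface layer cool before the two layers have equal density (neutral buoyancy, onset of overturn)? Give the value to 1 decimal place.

19.3 °C

Neutral buoyancy requires Δρ = 0, i.e. −α(T_deep − T_surf′) + β(S_deep − S_surf) = 0.
T_surf′ = T_deep − (β/α)·ΔS = 22.4 − (7.3 × 10⁻⁴/1.6 × 10⁻⁴)·(+0.68) = 19.297 °C.
Cooling required: 28.6 − (19.297) = 9.303 °C.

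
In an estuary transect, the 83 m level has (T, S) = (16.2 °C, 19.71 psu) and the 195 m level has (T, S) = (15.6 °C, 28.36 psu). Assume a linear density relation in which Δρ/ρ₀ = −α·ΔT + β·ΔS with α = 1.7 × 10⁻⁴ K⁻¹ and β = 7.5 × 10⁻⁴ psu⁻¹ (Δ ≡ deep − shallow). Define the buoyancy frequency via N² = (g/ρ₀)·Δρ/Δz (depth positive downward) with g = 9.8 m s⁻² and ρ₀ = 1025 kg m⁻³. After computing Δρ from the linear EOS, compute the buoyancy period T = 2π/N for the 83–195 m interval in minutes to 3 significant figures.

ΔT = -0.6 K, ΔS = +8.65 psu (deep − shallow).
Δρ/ρ₀ = −αΔT + βΔS = 1.02 × 10⁻⁴ + 6.4875 × 10⁻³ = 6.5895 × 10⁻³, so Δρ ≈ 6.754 kg m⁻³.
N² = (g/ρ₀)·Δρ/Δz = g·(Δρ/ρ₀)/Δz = 9.8 × 6.5895 × 10⁻³ / 112 = 5.7658 × 10⁻⁴ s⁻².
N = √(5.7658 × 10⁻⁴) = 0.024012 rad s⁻¹ → T = 2π/N = 261.67 s = 4.3612 min ≈ 4.36 min.

4.36 min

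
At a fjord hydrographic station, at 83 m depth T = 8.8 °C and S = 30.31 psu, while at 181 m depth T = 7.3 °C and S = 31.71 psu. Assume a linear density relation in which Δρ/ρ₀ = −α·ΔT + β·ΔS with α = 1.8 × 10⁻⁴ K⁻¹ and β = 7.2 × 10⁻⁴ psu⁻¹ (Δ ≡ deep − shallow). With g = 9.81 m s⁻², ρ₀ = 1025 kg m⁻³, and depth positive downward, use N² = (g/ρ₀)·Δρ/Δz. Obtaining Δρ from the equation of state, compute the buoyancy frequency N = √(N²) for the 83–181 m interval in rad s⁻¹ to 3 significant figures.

0.0113 rad s⁻¹

ΔT = -1.5 K, ΔS = +1.40 psu (deep − shallow).
Δρ/ρ₀ = −αΔT + βΔS = 2.70 × 10⁻⁴ + 1.008 × 10⁻³ = 1.278 × 10⁻³, so Δρ ≈ 1.310 kg m⁻³.
N² = (g/ρ₀)·Δρ/Δz = g·(Δρ/ρ₀)/Δz = 9.81 × 1.278 × 10⁻³ / 98 = 1.2793 × 10⁻⁴ s⁻².
N = √(1.2793 × 10⁻⁴) = 0.011311 rad s⁻¹ ≈ 0.0113 rad s⁻¹.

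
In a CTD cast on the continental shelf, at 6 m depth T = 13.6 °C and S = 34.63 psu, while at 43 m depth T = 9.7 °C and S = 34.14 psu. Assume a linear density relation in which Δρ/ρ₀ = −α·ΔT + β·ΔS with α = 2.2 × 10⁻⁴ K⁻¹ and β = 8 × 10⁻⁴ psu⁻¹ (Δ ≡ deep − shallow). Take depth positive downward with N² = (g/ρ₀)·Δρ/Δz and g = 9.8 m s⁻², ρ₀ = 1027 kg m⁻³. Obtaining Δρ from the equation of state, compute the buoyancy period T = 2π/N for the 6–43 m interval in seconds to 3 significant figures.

ΔT = -3.9 K, ΔS = -0.49 psu (deep − shallow).
Δρ/ρ₀ = −αΔT + βΔS = 8.58 × 10⁻⁴ − 3.92 × 10⁻⁴ = 4.66 × 10⁻⁴, so Δρ ≈ 0.4786 kg m⁻³.
N² = (g/ρ₀)·Δρ/Δz = g·(Δρ/ρ₀)/Δz = 9.8 × 4.66 × 10⁻⁴ / 37 = 1.2343 × 10⁻⁴ s⁻².
N = √(1.2343 × 10⁻⁴) = 0.011110 rad s⁻¹ → T = 2π/N = 565.54 s ≈ 566 s.

566 s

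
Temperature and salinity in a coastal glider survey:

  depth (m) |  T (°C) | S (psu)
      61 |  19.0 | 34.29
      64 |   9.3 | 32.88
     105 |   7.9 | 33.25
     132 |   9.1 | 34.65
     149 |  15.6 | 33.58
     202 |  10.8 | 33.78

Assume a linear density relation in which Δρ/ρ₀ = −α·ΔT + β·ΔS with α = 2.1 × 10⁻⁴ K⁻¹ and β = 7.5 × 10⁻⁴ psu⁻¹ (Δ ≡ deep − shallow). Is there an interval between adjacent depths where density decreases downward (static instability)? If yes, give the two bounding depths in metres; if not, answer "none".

132–149 m

Evaluate Δρ/ρ₀ = −αΔT + βΔS across each adjacent pair:
  61–64 m: −αΔT+βΔS = −(2.1 × 10⁻⁴)(-9.7)+(7.5 × 10⁻⁴)(-1.41) = 9.8 × 10⁻⁴ → stable
  64–105 m: −αΔT+βΔS = −(2.1 × 10⁻⁴)(-1.4)+(7.5 × 10⁻⁴)(+0.37) = 5.7 × 10⁻⁴ → stable
  105–132 m: −αΔT+βΔS = −(2.1 × 10⁻⁴)(+1.2)+(7.5 × 10⁻⁴)(+1.40) = 8.0 × 10⁻⁴ → stable
  132–149 m: −αΔT+βΔS = −(2.1 × 10⁻⁴)(+6.5)+(7.5 × 10⁻⁴)(-1.07) = -2.2 × 10⁻³ → UNSTABLE
  149–202 m: −αΔT+βΔS = −(2.1 × 10⁻⁴)(-4.8)+(7.5 × 10⁻⁴)(+0.20) = 1.2 × 10⁻³ → stable
The 132–149 m interval has Δρ < 0: lighter water underlies denser water.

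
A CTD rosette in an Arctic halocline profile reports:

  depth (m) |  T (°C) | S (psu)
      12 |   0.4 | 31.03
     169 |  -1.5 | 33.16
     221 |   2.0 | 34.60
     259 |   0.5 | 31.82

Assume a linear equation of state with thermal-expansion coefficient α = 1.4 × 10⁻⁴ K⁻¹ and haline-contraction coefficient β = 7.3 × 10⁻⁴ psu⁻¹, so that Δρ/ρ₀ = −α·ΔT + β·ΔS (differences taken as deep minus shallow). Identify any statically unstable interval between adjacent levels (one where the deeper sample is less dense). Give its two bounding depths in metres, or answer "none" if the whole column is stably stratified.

Evaluate Δρ/ρ₀ = −αΔT + βΔS across each adjacent pair:
  12–169 m: −αΔT+βΔS = −(1.4 × 10⁻⁴)(-1.9)+(7.3 × 10⁻⁴)(+2.13) = 1.8 × 10⁻³ → stable
  169–221 m: −αΔT+βΔS = −(1.4 × 10⁻⁴)(+3.5)+(7.3 × 10⁻⁴)(+1.44) = 5.6 × 10⁻⁴ → stable
  221–259 m: −αΔT+βΔS = −(1.4 × 10⁻⁴)(-1.5)+(7.3 × 10⁻⁴)(-2.78) = -1.8 × 10⁻³ → UNSTABLE
The 221–259 m interval has Δρ < 0: lighter water underlies denser water.

221–259 m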